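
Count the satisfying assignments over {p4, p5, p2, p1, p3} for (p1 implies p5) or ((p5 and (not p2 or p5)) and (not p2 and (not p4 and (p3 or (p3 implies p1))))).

Initial set: {((p1 implies p5) or ((p5 and (not p2 or p5)) and (not p2 and (not p4 and (p3 or (p3 implies p1))))))}.
((p1 implies p5) or ((p5 and (not p2 or p5)) and (not p2 and (not p4 and (p3 or (p3 implies p1)))))): β-rule — branch into (p1 implies p5)  //  ((p5 and (not p2 or p5)) and (not p2 and (not p4 and (p3 or (p3 implies p1))))).
  branch 1 (add (p1 implies p5)):
    (p1 implies p5): β-rule — branch into not p1  //  p5.
      branch 1.1 (add not p1):
        ○ open, literals {p1=false}.
      branch 1.2 (add p5):
        ○ open, literals {p5=true}.
  branch 2 (add ((p5 and (not p2 or p5)) and (not p2 and (not p4 and (p3 or (p3 implies p1)))))):
    ((p5 and (not p2 or p5)) and (not p2 and (not p4 and (p3 or (p3 implies p1))))): α-rule — add (p5 and (not p2 or p5)), (not p2 and (not p4 and (p3 or (p3 implies p1)))).
    (p5 and (not p2 or p5)): α-rule — add p5, (not p2 or p5).
    (not p2 and (not p4 and (p3 or (p3 implies p1)))): α-rule — add not p2, (not p4 and (p3 or (p3 implies p1))).
    (not p4 and (p3 or (p3 implies p1))): α-rule — add not p4, (p3 or (p3 implies p1)).
    (not p2 or p5): β-rule — branch into not p2  //  p5.
      branch 2.1 (add not p2):
        (p3 or (p3 implies p1)): β-rule — branch into p3  //  (p3 implies p1).
          branch 2.1.1 (add p3):
            ○ open, literals {p2=false, p3=true, p4=false, p5=true}.
          branch 2.1.2 (add (p3 implies p1)):
            (p3 implies p1): β-rule — branch into not p3  //  p1.
              branch 2.1.2.1 (add not p3):
                ○ open, literals {p2=false, p3=false, p4=false, p5=true}.
              branch 2.1.2.2 (add p1):
                ○ open, literals {p1=true, p2=false, p4=false, p5=true}.
      branch 2.2 (add p5):
        (p3 or (p3 implies p1)): β-rule — branch into p3  //  (p3 implies p1).
          branch 2.2.1 (add p3):
            ○ open, literals {p2=false, p3=true, p4=false, p5=true}.
          branch 2.2.2 (add (p3 implies p1)):
            (p3 implies p1): β-rule — branch into not p3  //  p1.
              branch 2.2.2.1 (add not p3):
                ○ open, literals {p2=false, p3=false, p4=false, p5=true}.
              branch 2.2.2.2 (add p1):
                ○ open, literals {p1=true, p2=false, p4=false, p5=true}.
0 branches closed, 8 open.
Each open branch fixes some atoms; the unmentioned ones are free. Counting distinct full assignments: branch {p1=false} (p4, p5, p2, p3) contributes 16 new; branch {p5=true} (p4, p2, p1, p3) contributes 8 new; branch {p2=false, p3=true, p4=false, p5=true} (p1) contributes 0 new; branch {p2=false, p3=false, p4=false, p5=true} (p1) contributes 0 new; branch {p1=true, p2=false, p4=false, p5=true} (p3) contributes 0 new; branch {p2=false, p3=true, p4=false, p5=true} (p1) contributes 0 new; branch {p2=false, p3=false, p4=false, p5=true} (p1) contributes 0 new; branch {p1=true, p2=false, p4=false, p5=true} (p3) contributes 0 new. Total: 24.

24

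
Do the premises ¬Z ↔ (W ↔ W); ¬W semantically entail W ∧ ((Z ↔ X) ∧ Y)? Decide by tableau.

No

Initial set: {(¬Z ↔ (W ↔ W)); ¬W; ¬(W ∧ ((Z ↔ X) ∧ Y))}.
(¬Z ↔ (W ↔ W)): β-rule — branch into ¬Z, (W ↔ W)  //  ¬¬Z, ¬(W ↔ W).
  branch 1 (add ¬Z, (W ↔ W)):
    ¬(W ∧ ((Z ↔ X) ∧ Y)): β-rule — branch into ¬W  //  ¬((Z ↔ X) ∧ Y).
      branch 1.1 (add ¬W):
        (W ↔ W): β-rule — branch into W, W  //  ¬W, ¬W.
          branch 1.1.1 (add W, W):
            × closes — contains both W and ¬W.
          branch 1.1.2 (add ¬W, ¬W):
            ○ open, literals {W=0, Z=0}.
      branch 1.2 (add ¬((Z ↔ X) ∧ Y)):
        (W ↔ W): β-rule — branch into W, W  //  ¬W, ¬W.
          branch 1.2.1 (add W, W):
            × closes — contains both W and ¬W.
          branch 1.2.2 (add ¬W, ¬W):
            ¬((Z ↔ X) ∧ Y): β-rule — branch into ¬(Z ↔ X)  //  ¬Y.
              branch 1.2.2.1 (add ¬(Z ↔ X)):
                ¬(Z ↔ X): β-rule — branch into Z, ¬X  //  ¬Z, X.
                  branch 1.2.2.1.1 (add Z, ¬X):
                    × closes — contains both Z and ¬Z.
                  branch 1.2.2.1.2 (add ¬Z, X):
                    ○ open, literals {W=0, X=1, Z=0}.
              branch 1.2.2.2 (add ¬Y):
                ○ open, literals {W=0, Y=0, Z=0}.
  branch 2 (add ¬¬Z, ¬(W ↔ W)):
    ¬(W ∧ ((Z ↔ X) ∧ Y)): β-rule — branch into ¬W  //  ¬((Z ↔ X) ∧ Y).
      branch 2.1 (add ¬W):
        ¬(W ↔ W): β-rule — branch into W, ¬W  //  ¬W, W.
          branch 2.1.1 (add W, ¬W):
            × closes — contains both W and ¬W.
          branch 2.1.2 (add ¬W, W):
            × closes — contains both W and ¬W.
      branch 2.2 (add ¬((Z ↔ X) ∧ Y)):
        ¬(W ↔ W): β-rule — branch into W, ¬W  //  ¬W, W.
          branch 2.2.1 (add W, ¬W):
            × closes — contains both W and ¬W.
          branch 2.2.2 (add ¬W, W):
            × closes — contains both W and ¬W.
7 branches closed, 3 open.
An open branch gives a countermodel: W=0, Z=0 (unmentioned atoms arbitrary); the premises hold there but the conclusion fails.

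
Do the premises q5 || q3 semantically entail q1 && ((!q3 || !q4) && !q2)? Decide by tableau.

No

Initial set: {(q5 || q3); !(q1 && ((!q3 || !q4) && !q2))}.
(q5 || q3): β-rule — branch into q5  //  q3.
  branch 1 (add q5):
    !(q1 && ((!q3 || !q4) && !q2)): β-rule — branch into !q1  //  !((!q3 || !q4) && !q2).
      branch 1.1 (add !q1):
        ○ open, literals {q1=0, q5=1}.
      branch 1.2 (add !((!q3 || !q4) && !q2)):
        !((!q3 || !q4) && !q2): β-rule — branch into !(!q3 || !q4)  //  !!q2.
          branch 1.2.1 (add !(!q3 || !q4)):
            !(!q3 || !q4): α-rule — add !!q3, !!q4.
            ○ open, literals {q3=1, q4=1, q5=1}.
          branch 1.2.2 (add !!q2):
            ○ open, literals {q2=1, q5=1}.
  branch 2 (add q3):
    !(q1 && ((!q3 || !q4) && !q2)): β-rule — branch into !q1  //  !((!q3 || !q4) && !q2).
      branch 2.1 (add !q1):
        ○ open, literals {q1=0, q3=1}.
      branch 2.2 (add !((!q3 || !q4) && !q2)):
        !((!q3 || !q4) && !q2): β-rule — branch into !(!q3 || !q4)  //  !!q2.
          branch 2.2.1 (add !(!q3 || !q4)):
            !(!q3 || !q4): α-rule — add !!q3, !!q4.
            ○ open, literals {q3=1, q4=1}.
          branch 2.2.2 (add !!q2):
            ○ open, literals {q2=1, q3=1}.
0 branches closed, 6 open.
An open branch gives a countermodel: q1=0, q5=1 (unmentioned atoms arbitrary); the premises hold there but the conclusion fails.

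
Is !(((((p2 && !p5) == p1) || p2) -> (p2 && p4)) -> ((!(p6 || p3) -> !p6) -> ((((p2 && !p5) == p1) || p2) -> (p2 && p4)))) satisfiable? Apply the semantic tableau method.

Unsatisfiable

Initial set: {!(((((p2 && !p5) == p1) || p2) -> (p2 && p4)) -> ((!(p6 || p3) -> !p6) -> ((((p2 && !p5) == p1) || p2) -> (p2 && p4))))}.
!(((((p2 && !p5) == p1) || p2) -> (p2 && p4)) -> ((!(p6 || p3) -> !p6) -> ((((p2 && !p5) == p1) || p2) -> (p2 && p4)))): α-rule — add ((((p2 && !p5) == p1) || p2) -> (p2 && p4)), !((!(p6 || p3) -> !p6) -> ((((p2 && !p5) == p1) || p2) -> (p2 && p4))).
!((!(p6 || p3) -> !p6) -> ((((p2 && !p5) == p1) || p2) -> (p2 && p4))): α-rule — add (!(p6 || p3) -> !p6), !((((p2 && !p5) == p1) || p2) -> (p2 && p4)).
!((((p2 && !p5) == p1) || p2) -> (p2 && p4)): α-rule — add (((p2 && !p5) == p1) || p2), !(p2 && p4).
((((p2 && !p5) == p1) || p2) -> (p2 && p4)): β-rule — branch into !(((p2 && !p5) == p1) || p2)  //  (p2 && p4).
  branch 1 (add !(((p2 && !p5) == p1) || p2)):
    !(((p2 && !p5) == p1) || p2): α-rule — add !((p2 && !p5) == p1), !p2.
    (!(p6 || p3) -> !p6): β-rule — branch into !!(p6 || p3)  //  !p6.
      branch 1.1 (add !!(p6 || p3)):
        (((p2 && !p5) == p1) || p2): β-rule — branch into ((p2 && !p5) == p1)  //  p2.
          branch 1.1.1 (add ((p2 && !p5) == p1)):
            !(p2 && p4): β-rule — branch into !p2  //  !p4.
              branch 1.1.1.1 (add !p2):
                !((p2 && !p5) == p1): β-rule — branch into (p2 && !p5), !p1  //  !(p2 && !p5), p1.
                  branch 1.1.1.1.1 (add (p2 && !p5), !p1):
                    (p2 && !p5): α-rule — add p2, !p5.
                    × closes — contains both p2 and !p2.
                  branch 1.1.1.1.2 (add !(p2 && !p5), p1):
                    !!(p6 || p3): β-rule — branch into p6  //  p3.
                      branch 1.1.1.1.2.1 (add p6):
                        ((p2 && !p5) == p1): β-rule — branch into (p2 && !p5), p1  //  !(p2 && !p5), !p1.
                          branch 1.1.1.1.2.1.1 (add (p2 && !p5), p1):
                            (p2 && !p5): α-rule — add p2, !p5.
                            × closes — contains both p2 and !p2.
                          branch 1.1.1.1.2.1.2 (add !(p2 && !p5), !p1):
                            × closes — contains both p1 and !p1.
                      branch 1.1.1.1.2.2 (add p3):
                        ((p2 && !p5) == p1): β-rule — branch into (p2 && !p5), p1  //  !(p2 && !p5), !p1.
                          branch 1.1.1.1.2.2.1 (add (p2 && !p5), p1):
                            (p2 && !p5): α-rule — add p2, !p5.
                            × closes — contains both p2 and !p2.
                          branch 1.1.1.1.2.2.2 (add !(p2 && !p5), !p1):
                            × closes — contains both p1 and !p1.
              branch 1.1.1.2 (add !p4):
                !((p2 && !p5) == p1): β-rule — branch into (p2 && !p5), !p1  //  !(p2 && !p5), p1.
                  branch 1.1.1.2.1 (add (p2 && !p5), !p1):
                    (p2 && !p5): α-rule — add p2, !p5.
                    × closes — contains both p2 and !p2.
                  branch 1.1.1.2.2 (add !(p2 && !p5), p1):
                    !!(p6 || p3): β-rule — branch into p6  //  p3.
                      branch 1.1.1.2.2.1 (add p6):
                        ((p2 && !p5) == p1): β-rule — branch into (p2 && !p5), p1  //  !(p2 && !p5), !p1.
                          branch 1.1.1.2.2.1.1 (add (p2 && !p5), p1):
                            (p2 && !p5): α-rule — add p2, !p5.
                            × closes — contains both p2 and !p2.
                          branch 1.1.1.2.2.1.2 (add !(p2 && !p5), !p1):
                            × closes — contains both p1 and !p1.
                      branch 1.1.1.2.2.2 (add p3):
                        ((p2 && !p5) == p1): β-rule — branch into (p2 && !p5), p1  //  !(p2 && !p5), !p1.
                          branch 1.1.1.2.2.2.1 (add (p2 && !p5), p1):
                            (p2 && !p5): α-rule — add p2, !p5.
                            × closes — contains both p2 and !p2.
                          branch 1.1.1.2.2.2.2 (add !(p2 && !p5), !p1):
                            × closes — contains both p1 and !p1.
          branch 1.1.2 (add p2):
            × closes — contains both p2 and !p2.
      branch 1.2 (add !p6):
        (((p2 && !p5) == p1) || p2): β-rule — branch into ((p2 && !p5) == p1)  //  p2.
          branch 1.2.1 (add ((p2 && !p5) == p1)):
            !(p2 && p4): β-rule — branch into !p2  //  !p4.
              branch 1.2.1.1 (add !p2):
                !((p2 && !p5) == p1): β-rule — branch into (p2 && !p5), !p1  //  !(p2 && !p5), p1.
                  branch 1.2.1.1.1 (add (p2 && !p5), !p1):
                    (p2 && !p5): α-rule — add p2, !p5.
                    × closes — contains both p2 and !p2.
                  branch 1.2.1.1.2 (add !(p2 && !p5), p1):
                    ((p2 && !p5) == p1): β-rule — branch into (p2 && !p5), p1  //  !(p2 && !p5), !p1.
                      branch 1.2.1.1.2.1 (add (p2 && !p5), p1):
                        (p2 && !p5): α-rule — add p2, !p5.
                        × closes — contains both p2 and !p2.
                      branch 1.2.1.1.2.2 (add !(p2 && !p5), !p1):
                        × closes — contains both p1 and !p1.
              branch 1.2.1.2 (add !p4):
                !((p2 && !p5) == p1): β-rule — branch into (p2 && !p5), !p1  //  !(p2 && !p5), p1.
                  branch 1.2.1.2.1 (add (p2 && !p5), !p1):
                    (p2 && !p5): α-rule — add p2, !p5.
                    × closes — contains both p2 and !p2.
                  branch 1.2.1.2.2 (add !(p2 && !p5), p1):
                    ((p2 && !p5) == p1): β-rule — branch into (p2 && !p5), p1  //  !(p2 && !p5), !p1.
                      branch 1.2.1.2.2.1 (add (p2 && !p5), p1):
                        (p2 && !p5): α-rule — add p2, !p5.
                        × closes — contains both p2 and !p2.
                      branch 1.2.1.2.2.2 (add !(p2 && !p5), !p1):
                        × closes — contains both p1 and !p1.
          branch 1.2.2 (add p2):
            × closes — contains both p2 and !p2.
  branch 2 (add (p2 && p4)):
    (p2 && p4): α-rule — add p2, p4.
    (!(p6 || p3) -> !p6): β-rule — branch into !!(p6 || p3)  //  !p6.
      branch 2.1 (add !!(p6 || p3)):
        (((p2 && !p5) == p1) || p2): β-rule — branch into ((p2 && !p5) == p1)  //  p2.
          branch 2.1.1 (add ((p2 && !p5) == p1)):
            !(p2 && p4): β-rule — branch into !p2  //  !p4.
              branch 2.1.1.1 (add !p2):
                × closes — contains both p2 and !p2.
              branch 2.1.1.2 (add !p4):
                × closes — contains both p4 and !p4.
          branch 2.1.2 (add p2):
            !(p2 && p4): β-rule — branch into !p2  //  !p4.
              branch 2.1.2.1 (add !p2):
                × closes — contains both p2 and !p2.
              branch 2.1.2.2 (add !p4):
                × closes — contains both p4 and !p4.
      branch 2.2 (add !p6):
        (((p2 && !p5) == p1) || p2): β-rule — branch into ((p2 && !p5) == p1)  //  p2.
          branch 2.2.1 (add ((p2 && !p5) == p1)):
            !(p2 && p4): β-rule — branch into !p2  //  !p4.
              branch 2.2.1.1 (add !p2):
                × closes — contains both p2 and !p2.
              branch 2.2.1.2 (add !p4):
                × closes — contains both p4 and !p4.
          branch 2.2.2 (add p2):
            !(p2 && p4): β-rule — branch into !p2  //  !p4.
              branch 2.2.2.1 (add !p2):
                × closes — contains both p2 and !p2.
              branch 2.2.2.2 (add !p4):
                × closes — contains both p4 and !p4.
All 26 branches close.
Every branch closed; the formula is unsatisfiable.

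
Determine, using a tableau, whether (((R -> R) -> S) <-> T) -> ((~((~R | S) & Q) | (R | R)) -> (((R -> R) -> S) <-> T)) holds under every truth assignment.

Assume the negation and expand:
Initial set: {~((((R -> R) -> S) <-> T) -> ((~((~R | S) & Q) | (R | R)) -> (((R -> R) -> S) <-> T)))}.
~((((R -> R) -> S) <-> T) -> ((~((~R | S) & Q) | (R | R)) -> (((R -> R) -> S) <-> T))): α-rule — add (((R -> R) -> S) <-> T), ~((~((~R | S) & Q) | (R | R)) -> (((R -> R) -> S) <-> T)).
~((~((~R | S) & Q) | (R | R)) -> (((R -> R) -> S) <-> T)): α-rule — add (~((~R | S) & Q) | (R | R)), ~(((R -> R) -> S) <-> T).
(((R -> R) -> S) <-> T): β-rule — branch into ((R -> R) -> S), T  //  ~((R -> R) -> S), ~T.
  branch 1 (add ((R -> R) -> S), T):
    (~((~R | S) & Q) | (R | R)): β-rule — branch into ~((~R | S) & Q)  //  (R | R).
      branch 1.1 (add ~((~R | S) & Q)):
        ~(((R -> R) -> S) <-> T): β-rule — branch into ((R -> R) -> S), ~T  //  ~((R -> R) -> S), T.
          branch 1.1.1 (add ((R -> R) -> S), ~T):
            × closes — contains both T and ~T.
          branch 1.1.2 (add ~((R -> R) -> S), T):
            ~((R -> R) -> S): α-rule — add (R -> R), ~S.
            ((R -> R) -> S): β-rule — branch into ~(R -> R)  //  S.
              branch 1.1.2.1 (add ~(R -> R)):
                ~(R -> R): α-rule — add R, ~R.
                × closes — contains both R and ~R.
              branch 1.1.2.2 (add S):
                × closes — contains both S and ~S.
      branch 1.2 (add (R | R)):
        ~(((R -> R) -> S) <-> T): β-rule — branch into ((R -> R) -> S), ~T  //  ~((R -> R) -> S), T.
          branch 1.2.1 (add ((R -> R) -> S), ~T):
            × closes — contains both T and ~T.
          branch 1.2.2 (add ~((R -> R) -> S), T):
            ~((R -> R) -> S): α-rule — add (R -> R), ~S.
            ((R -> R) -> S): β-rule — branch into ~(R -> R)  //  S.
              branch 1.2.2.1 (add ~(R -> R)):
                ~(R -> R): α-rule — add R, ~R.
                × closes — contains both R and ~R.
              branch 1.2.2.2 (add S):
                × closes — contains both S and ~S.
  branch 2 (add ~((R -> R) -> S), ~T):
    ~((R -> R) -> S): α-rule — add (R -> R), ~S.
    (~((~R | S) & Q) | (R | R)): β-rule — branch into ~((~R | S) & Q)  //  (R | R).
      branch 2.1 (add ~((~R | S) & Q)):
        ~(((R -> R) -> S) <-> T): β-rule — branch into ((R -> R) -> S), ~T  //  ~((R -> R) -> S), T.
          branch 2.1.1 (add ((R -> R) -> S), ~T):
            (R -> R): β-rule — branch into ~R  //  R.
              branch 2.1.1.1 (add ~R):
                ~((~R | S) & Q): β-rule — branch into ~(~R | S)  //  ~Q.
                  branch 2.1.1.1.1 (add ~(~R | S)):
                    ~(~R | S): α-rule — add ~~R, ~S.
                    × closes — contains both R and ~R.
                  branch 2.1.1.1.2 (add ~Q):
                    ((R -> R) -> S): β-rule — branch into ~(R -> R)  //  S.
                      branch 2.1.1.1.2.1 (add ~(R -> R)):
                        ~(R -> R): α-rule — add R, ~R.
                        × closes — contains both R and ~R.
                      branch 2.1.1.1.2.2 (add S):
                        × closes — contains both S and ~S.
              branch 2.1.1.2 (add R):
                ~((~R | S) & Q): β-rule — branch into ~(~R | S)  //  ~Q.
                  branch 2.1.1.2.1 (add ~(~R | S)):
                    ~(~R | S): α-rule — add ~~R, ~S.
                    ((R -> R) -> S): β-rule — branch into ~(R -> R)  //  S.
                      branch 2.1.1.2.1.1 (add ~(R -> R)):
                        ~(R -> R): α-rule — add R, ~R.
                        × closes — contains both R and ~R.
                      branch 2.1.1.2.1.2 (add S):
                        × closes — contains both S and ~S.
                  branch 2.1.1.2.2 (add ~Q):
                    ((R -> R) -> S): β-rule — branch into ~(R -> R)  //  S.
                      branch 2.1.1.2.2.1 (add ~(R -> R)):
                        ~(R -> R): α-rule — add R, ~R.
                        × closes — contains both R and ~R.
                      branch 2.1.1.2.2.2 (add S):
                        × closes — contains both S and ~S.
          branch 2.1.2 (add ~((R -> R) -> S), T):
            × closes — contains both T and ~T.
      branch 2.2 (add (R | R)):
        ~(((R -> R) -> S) <-> T): β-rule — branch into ((R -> R) -> S), ~T  //  ~((R -> R) -> S), T.
          branch 2.2.1 (add ((R -> R) -> S), ~T):
            (R -> R): β-rule — branch into ~R  //  R.
              branch 2.2.1.1 (add ~R):
                (R | R): β-rule — branch into R  //  R.
                  branch 2.2.1.1.1 (add R):
                    × closes — contains both R and ~R.
                  branch 2.2.1.1.2 (add R):
                    × closes — contains both R and ~R.
              branch 2.2.1.2 (add R):
                (R | R): β-rule — branch into R  //  R.
                  branch 2.2.1.2.1 (add R):
                    ((R -> R) -> S): β-rule — branch into ~(R -> R)  //  S.
                      branch 2.2.1.2.1.1 (add ~(R -> R)):
                        ~(R -> R): α-rule — add R, ~R.
                        × closes — contains both R and ~R.
                      branch 2.2.1.2.1.2 (add S):
                        × closes — contains both S and ~S.
                  branch 2.2.1.2.2 (add R):
                    ((R -> R) -> S): β-rule — branch into ~(R -> R)  //  S.
                      branch 2.2.1.2.2.1 (add ~(R -> R)):
                        ~(R -> R): α-rule — add R, ~R.
                        × closes — contains both R and ~R.
                      branch 2.2.1.2.2.2 (add S):
                        × closes — contains both S and ~S.
          branch 2.2.2 (add ~((R -> R) -> S), T):
            × closes — contains both T and ~T.
All 21 branches close.
Every branch closed, so the negation is unsatisfiable and the formula is valid.

Valid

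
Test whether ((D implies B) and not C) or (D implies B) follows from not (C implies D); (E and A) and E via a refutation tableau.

Initial set: {not (C implies D); ((E and A) and E); not (((D implies B) and not C) or (D implies B))}.
not (C implies D): α-rule — add C, not D.
((E and A) and E): α-rule — add (E and A), E.
not (((D implies B) and not C) or (D implies B)): α-rule — add not ((D implies B) and not C), not (D implies B).
(E and A): α-rule — add E, A.
not (D implies B): α-rule — add D, not B.
× closes — contains both D and not D.
All 1 branch closes.
Every branch closed, so the premises entail the conclusion.

Yes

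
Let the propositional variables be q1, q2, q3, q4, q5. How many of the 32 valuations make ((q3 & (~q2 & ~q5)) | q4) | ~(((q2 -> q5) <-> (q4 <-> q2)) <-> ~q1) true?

25

Initial set: {(((q3 & (~q2 & ~q5)) | q4) | ~(((q2 -> q5) <-> (q4 <-> q2)) <-> ~q1))}.
(((q3 & (~q2 & ~q5)) | q4) | ~(((q2 -> q5) <-> (q4 <-> q2)) <-> ~q1)): β-rule — branch into ((q3 & (~q2 & ~q5)) | q4)  //  ~(((q2 -> q5) <-> (q4 <-> q2)) <-> ~q1).
  branch 1 (add ((q3 & (~q2 & ~q5)) | q4)):
    ((q3 & (~q2 & ~q5)) | q4): β-rule — branch into (q3 & (~q2 & ~q5))  //  q4.
      branch 1.1 (add (q3 & (~q2 & ~q5))):
        (q3 & (~q2 & ~q5)): α-rule — add q3, (~q2 & ~q5).
        (~q2 & ~q5): α-rule — add ~q2, ~q5.
        ○ open, literals {q2=false, q3=true, q5=false}.
      branch 1.2 (add q4):
        ○ open, literals {q4=true}.
  branch 2 (add ~(((q2 -> q5) <-> (q4 <-> q2)) <-> ~q1)):
    ~(((q2 -> q5) <-> (q4 <-> q2)) <-> ~q1): β-rule — branch into ((q2 -> q5) <-> (q4 <-> q2)), ~~q1  //  ~((q2 -> q5) <-> (q4 <-> q2)), ~q1.
      branch 2.1 (add ((q2 -> q5) <-> (q4 <-> q2)), ~~q1):
        ((q2 -> q5) <-> (q4 <-> q2)): β-rule — branch into (q2 -> q5), (q4 <-> q2)  //  ~(q2 -> q5), ~(q4 <-> q2).
          branch 2.1.1 (add (q2 -> q5), (q4 <-> q2)):
            (q2 -> q5): β-rule — branch into ~q2  //  q5.
              branch 2.1.1.1 (add ~q2):
                (q4 <-> q2): β-rule — branch into q4, q2  //  ~q4, ~q2.
                  branch 2.1.1.1.1 (add q4, q2):
                    × closes — contains both q2 and ~q2.
                  branch 2.1.1.1.2 (add ~q4, ~q2):
                    ○ open, literals {q1=true, q2=false, q4=false}.
              branch 2.1.1.2 (add q5):
                (q4 <-> q2): β-rule — branch into q4, q2  //  ~q4, ~q2.
                  branch 2.1.1.2.1 (add q4, q2):
                    ○ open, literals {q1=true, q2=true, q4=true, q5=true}.
                  branch 2.1.1.2.2 (add ~q4, ~q2):
                    ○ open, literals {q1=true, q2=false, q4=false, q5=true}.
          branch 2.1.2 (add ~(q2 -> q5), ~(q4 <-> q2)):
            ~(q2 -> q5): α-rule — add q2, ~q5.
            ~(q4 <-> q2): β-rule — branch into q4, ~q2  //  ~q4, q2.
              branch 2.1.2.1 (add q4, ~q2):
                × closes — contains both q2 and ~q2.
              branch 2.1.2.2 (add ~q4, q2):
                ○ open, literals {q1=true, q2=true, q4=false, q5=false}.
      branch 2.2 (add ~((q2 -> q5) <-> (q4 <-> q2)), ~q1):
        ~((q2 -> q5) <-> (q4 <-> q2)): β-rule — branch into (q2 -> q5), ~(q4 <-> q2)  //  ~(q2 -> q5), (q4 <-> q2).
          branch 2.2.1 (add (q2 -> q5), ~(q4 <-> q2)):
            (q2 -> q5): β-rule — branch into ~q2  //  q5.
              branch 2.2.1.1 (add ~q2):
                ~(q4 <-> q2): β-rule — branch into q4, ~q2  //  ~q4, q2.
                  branch 2.2.1.1.1 (add q4, ~q2):
                    ○ open, literals {q1=false, q2=false, q4=true}.
                  branch 2.2.1.1.2 (add ~q4, q2):
                    × closes — contains both q2 and ~q2.
              branch 2.2.1.2 (add q5):
                ~(q4 <-> q2): β-rule — branch into q4, ~q2  //  ~q4, q2.
                  branch 2.2.1.2.1 (add q4, ~q2):
                    ○ open, literals {q1=false, q2=false, q4=true, q5=true}.
                  branch 2.2.1.2.2 (add ~q4, q2):
                    ○ open, literals {q1=false, q2=true, q4=false, q5=true}.
          branch 2.2.2 (add ~(q2 -> q5), (q4 <-> q2)):
            ~(q2 -> q5): α-rule — add q2, ~q5.
            (q4 <-> q2): β-rule — branch into q4, q2  //  ~q4, ~q2.
              branch 2.2.2.1 (add q4, q2):
                ○ open, literals {q1=false, q2=true, q4=true, q5=false}.
              branch 2.2.2.2 (add ~q4, ~q2):
                × closes — contains both q2 and ~q2.
4 branches closed, 10 open.
Each open branch fixes some atoms; the unmentioned ones are free. Counting distinct full assignments: branch {q2=false, q3=true, q5=false} (q1, q4) contributes 4 new; branch {q4=true} (q1, q2, q3, q5) contributes 14 new; branch {q1=true, q2=false, q4=false} (q3, q5) contributes 3 new; branch {q1=true, q2=true, q4=true, q5=true} (q3) contributes 0 new; branch {q1=true, q2=false, q4=false, q5=true} (q3) contributes 0 new; branch {q1=true, q2=true, q4=false, q5=false} (q3) contributes 2 new; branch {q1=false, q2=false, q4=true} (q3, q5) contributes 0 new; branch {q1=false, q2=false, q4=true, q5=true} (q3) contributes 0 new; branch {q1=false, q2=true, q4=false, q5=true} (q3) contributes 2 new; branch {q1=false, q2=true, q4=true, q5=false} (q3) contributes 0 new. Total: 25.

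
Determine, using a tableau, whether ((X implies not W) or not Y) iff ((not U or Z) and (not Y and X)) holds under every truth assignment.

Not valid

Assume the negation and expand:
Initial set: {not (((X implies not W) or not Y) iff ((not U or Z) and (not Y and X)))}.
not (((X implies not W) or not Y) iff ((not U or Z) and (not Y and X))): β-rule — branch into ((X implies not W) or not Y), not ((not U or Z) and (not Y and X))  //  not ((X implies not W) or not Y), ((not U or Z) and (not Y and X)).
  branch 1 (add ((X implies not W) or not Y), not ((not U or Z) and (not Y and X))):
    ((X implies not W) or not Y): β-rule — branch into (X implies not W)  //  not Y.
      branch 1.1 (add (X implies not W)):
        not ((not U or Z) and (not Y and X)): β-rule — branch into not (not U or Z)  //  not (not Y and X).
          branch 1.1.1 (add not (not U or Z)):
            not (not U or Z): α-rule — add not not U, not Z.
            (X implies not W): β-rule — branch into not X  //  not W.
              branch 1.1.1.1 (add not X):
                ○ open, literals {U=T, X=F, Z=F}.
              branch 1.1.1.2 (add not W):
                ○ open, literals {U=T, W=F, Z=F}.
          branch 1.1.2 (add not (not Y and X)):
            (X implies not W): β-rule — branch into not X  //  not W.
              branch 1.1.2.1 (add not X):
                not (not Y and X): β-rule — branch into not not Y  //  not X.
                  branch 1.1.2.1.1 (add not not Y):
                    ○ open, literals {X=F, Y=T}.
                  branch 1.1.2.1.2 (add not X):
                    ○ open, literals {X=F}.
              branch 1.1.2.2 (add not W):
                not (not Y and X): β-rule — branch into not not Y  //  not X.
                  branch 1.1.2.2.1 (add not not Y):
                    ○ open, literals {W=F, Y=T}.
                  branch 1.1.2.2.2 (add not X):
                    ○ open, literals {W=F, X=F}.
      branch 1.2 (add not Y):
        not ((not U or Z) and (not Y and X)): β-rule — branch into not (not U or Z)  //  not (not Y and X).
          branch 1.2.1 (add not (not U or Z)):
            not (not U or Z): α-rule — add not not U, not Z.
            ○ open, literals {U=T, Y=F, Z=F}.
          branch 1.2.2 (add not (not Y and X)):
            not (not Y and X): β-rule — branch into not not Y  //  not X.
              branch 1.2.2.1 (add not not Y):
                × closes — contains both Y and not Y.
              branch 1.2.2.2 (add not X):
                ○ open, literals {X=F, Y=F}.
  branch 2 (add not ((X implies not W) or not Y), ((not U or Z) and (not Y and X))):
    not ((X implies not W) or not Y): α-rule — add not (X implies not W), not not Y.
    ((not U or Z) and (not Y and X)): α-rule — add (not U or Z), (not Y and X).
    not (X implies not W): α-rule — add X, not not W.
    (not Y and X): α-rule — add not Y, X.
    × closes — contains both Y and not Y.
2 branches closed, 8 open.
An open branch gives a countermodel: U=T, X=F, Z=F (unmentioned atoms arbitrary); under it the original formula is false.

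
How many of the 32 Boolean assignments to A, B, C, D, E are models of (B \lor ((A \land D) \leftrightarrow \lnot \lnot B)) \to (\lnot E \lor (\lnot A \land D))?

Initial set: {((B \lor ((A \land D) \leftrightarrow \lnot \lnot B)) \to (\lnot E \lor (\lnot A \land D)))}.
((B \lor ((A \land D) \leftrightarrow \lnot \lnot B)) \to (\lnot E \lor (\lnot A \land D))): β-rule — branch into \lnot (B \lor ((A \land D) \leftrightarrow \lnot \lnot B))  //  (\lnot E \lor (\lnot A \land D)).
  branch 1 (add \lnot (B \lor ((A \land D) \leftrightarrow \lnot \lnot B))):
    \lnot (B \lor ((A \land D) \leftrightarrow \lnot \lnot B)): α-rule — add \lnot B, \lnot ((A \land D) \leftrightarrow \lnot \lnot B).
    \lnot ((A \land D) \leftrightarrow \lnot \lnot B): β-rule — branch into (A \land D), \lnot \lnot \lnot B  //  \lnot (A \land D), \lnot \lnot B.
      branch 1.1 (add (A \land D), \lnot \lnot \lnot B):
        (A \land D): α-rule — add A, D.
        \lnot \lnot \lnot B: drop double negation, giving \lnot B.
        ○ open, literals {A=1, B=0, D=1}.
      branch 1.2 (add \lnot (A \land D), \lnot \lnot B):
        \lnot \lnot B: drop double negation, giving B.
        × closes — contains both B and \lnot B.
  branch 2 (add (\lnot E \lor (\lnot A \land D))):
    (\lnot E \lor (\lnot A \land D)): β-rule — branch into \lnot E  //  (\lnot A \land D).
      branch 2.1 (add \lnot E):
        ○ open, literals {E=0}.
      branch 2.2 (add (\lnot A \land D)):
        (\lnot A \land D): α-rule — add \lnot A, D.
        ○ open, literals {A=0, D=1}.
1 branch closed, 3 open.
Each open branch fixes some atoms; the unmentioned ones are free. Counting distinct full assignments: branch {A=1, B=0, D=1} (C, E) contributes 4 new; branch {E=0} (A, B, C, D) contributes 14 new; branch {A=0, D=1} (B, C, E) contributes 4 new. Total: 22.

22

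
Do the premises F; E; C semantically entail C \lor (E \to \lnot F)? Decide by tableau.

Yes

Initial set: {T F; T E; T C; F (C \lor (E \to \lnot F))}.
F (C \lor (E \to \lnot F)): α-rule — add F C, F (E \to \lnot F).
× closes — contains both C and \lnot C.
All 1 branch closes.
Every branch closed, so the premises entail the conclusion.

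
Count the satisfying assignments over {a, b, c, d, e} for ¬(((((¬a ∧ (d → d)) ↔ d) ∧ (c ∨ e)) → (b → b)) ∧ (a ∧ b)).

Initial set: {¬(((((¬a ∧ (d → d)) ↔ d) ∧ (c ∨ e)) → (b → b)) ∧ (a ∧ b))}.
¬(((((¬a ∧ (d → d)) ↔ d) ∧ (c ∨ e)) → (b → b)) ∧ (a ∧ b)): β-rule — branch into ¬((((¬a ∧ (d → d)) ↔ d) ∧ (c ∨ e)) → (b → b))  //  ¬(a ∧ b).
  branch 1 (add ¬((((¬a ∧ (d → d)) ↔ d) ∧ (c ∨ e)) → (b → b))):
    ¬((((¬a ∧ (d → d)) ↔ d) ∧ (c ∨ e)) → (b → b)): α-rule — add (((¬a ∧ (d → d)) ↔ d) ∧ (c ∨ e)), ¬(b → b).
    (((¬a ∧ (d → d)) ↔ d) ∧ (c ∨ e)): α-rule — add ((¬a ∧ (d → d)) ↔ d), (c ∨ e).
    ¬(b → b): α-rule — add b, ¬b.
    × closes — contains both b and ¬b.
  branch 2 (add ¬(a ∧ b)):
    ¬(a ∧ b): β-rule — branch into ¬a  //  ¬b.
      branch 2.1 (add ¬a):
        ○ open, literals {a=F}.
      branch 2.2 (add ¬b):
        ○ open, literals {b=F}.
1 branch closed, 2 open.
Each open branch fixes some atoms; the unmentioned ones are free. Counting distinct full assignments: branch {a=F} (b, c, d, e) contributes 16 new; branch {b=F} (a, c, d, e) contributes 8 new. Total: 24.

24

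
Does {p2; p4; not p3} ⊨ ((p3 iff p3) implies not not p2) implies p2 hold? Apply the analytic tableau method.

Initial set: {T p2; T p4; T not p3; F (((p3 iff p3) implies not not p2) implies p2)}.
F (((p3 iff p3) implies not not p2) implies p2): α-rule — add T ((p3 iff p3) implies not not p2), F p2.
× closes — contains both p2 and not p2.
All 1 branch closes.
Every branch closed, so the premises entail the conclusion.

Yes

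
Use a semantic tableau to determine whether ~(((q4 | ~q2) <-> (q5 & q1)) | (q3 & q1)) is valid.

Assume the negation and expand:
Initial set: {~~(((q4 | ~q2) <-> (q5 & q1)) | (q3 & q1))}.
~~(((q4 | ~q2) <-> (q5 & q1)) | (q3 & q1)): β-rule — branch into ((q4 | ~q2) <-> (q5 & q1))  //  (q3 & q1).
  branch 1 (add ((q4 | ~q2) <-> (q5 & q1))):
    ((q4 | ~q2) <-> (q5 & q1)): β-rule — branch into (q4 | ~q2), (q5 & q1)  //  ~(q4 | ~q2), ~(q5 & q1).
      branch 1.1 (add (q4 | ~q2), (q5 & q1)):
        (q5 & q1): α-rule — add q5, q1.
        (q4 | ~q2): β-rule — branch into q4  //  ~q2.
          branch 1.1.1 (add q4):
            ○ open, literals {q1=T, q4=T, q5=T}.
          branch 1.1.2 (add ~q2):
            ○ open, literals {q1=T, q2=F, q5=T}.
      branch 1.2 (add ~(q4 | ~q2), ~(q5 & q1)):
        ~(q4 | ~q2): α-rule — add ~q4, ~~q2.
        ~(q5 & q1): β-rule — branch into ~q5  //  ~q1.
          branch 1.2.1 (add ~q5):
            ○ open, literals {q2=T, q4=F, q5=F}.
          branch 1.2.2 (add ~q1):
            ○ open, literals {q1=F, q2=T, q4=F}.
  branch 2 (add (q3 & q1)):
    (q3 & q1): α-rule — add q3, q1.
    ○ open, literals {q1=T, q3=T}.
0 branches closed, 5 open.
An open branch gives a countermodel: q1=T, q4=T, q5=T (unmentioned atoms arbitrary); under it the original formula is false.

Not valid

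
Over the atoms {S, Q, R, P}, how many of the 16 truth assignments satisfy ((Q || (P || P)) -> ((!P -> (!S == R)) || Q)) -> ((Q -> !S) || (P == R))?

14

Initial set: {(((Q || (P || P)) -> ((!P -> (!S == R)) || Q)) -> ((Q -> !S) || (P == R)))}.
(((Q || (P || P)) -> ((!P -> (!S == R)) || Q)) -> ((Q -> !S) || (P == R))): β-rule — branch into !((Q || (P || P)) -> ((!P -> (!S == R)) || Q))  //  ((Q -> !S) || (P == R)).
  branch 1 (add !((Q || (P || P)) -> ((!P -> (!S == R)) || Q))):
    !((Q || (P || P)) -> ((!P -> (!S == R)) || Q)): α-rule — add (Q || (P || P)), !((!P -> (!S == R)) || Q).
    !((!P -> (!S == R)) || Q): α-rule — add !(!P -> (!S == R)), !Q.
    !(!P -> (!S == R)): α-rule — add !P, !(!S == R).
    (Q || (P || P)): β-rule — branch into Q  //  (P || P).
      branch 1.1 (add Q):
        × closes — contains both Q and !Q.
      branch 1.2 (add (P || P)):
        !(!S == R): β-rule — branch into !S, !R  //  !!S, R.
          branch 1.2.1 (add !S, !R):
            (P || P): β-rule — branch into P  //  P.
              branch 1.2.1.1 (add P):
                × closes — contains both P and !P.
              branch 1.2.1.2 (add P):
                × closes — contains both P and !P.
          branch 1.2.2 (add !!S, R):
            (P || P): β-rule — branch into P  //  P.
              branch 1.2.2.1 (add P):
                × closes — contains both P and !P.
              branch 1.2.2.2 (add P):
                × closes — contains both P and !P.
  branch 2 (add ((Q -> !S) || (P == R))):
    ((Q -> !S) || (P == R)): β-rule — branch into (Q -> !S)  //  (P == R).
      branch 2.1 (add (Q -> !S)):
        (Q -> !S): β-rule — branch into !Q  //  !S.
          branch 2.1.1 (add !Q):
            ○ open, literals {Q=F}.
          branch 2.1.2 (add !S):
            ○ open, literals {S=F}.
      branch 2.2 (add (P == R)):
        (P == R): β-rule — branch into P, R  //  !P, !R.
          branch 2.2.1 (add P, R):
            ○ open, literals {P=T, R=T}.
          branch 2.2.2 (add !P, !R):
            ○ open, literals {P=F, R=F}.
5 branches closed, 4 open.
Each open branch fixes some atoms; the unmentioned ones are free. Counting distinct full assignments: branch {Q=F} (S, R, P) contributes 8 new; branch {S=F} (Q, R, P) contributes 4 new; branch {P=T, R=T} (S, Q) contributes 1 new; branch {P=F, R=F} (S, Q) contributes 1 new. Total: 14.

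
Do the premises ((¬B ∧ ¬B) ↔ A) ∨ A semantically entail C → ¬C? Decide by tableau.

Initial set: {(((¬B ∧ ¬B) ↔ A) ∨ A); ¬(C → ¬C)}.
¬(C → ¬C): α-rule — add C, ¬¬C.
(((¬B ∧ ¬B) ↔ A) ∨ A): β-rule — branch into ((¬B ∧ ¬B) ↔ A)  //  A.
  branch 1 (add ((¬B ∧ ¬B) ↔ A)):
    ((¬B ∧ ¬B) ↔ A): β-rule — branch into (¬B ∧ ¬B), A  //  ¬(¬B ∧ ¬B), ¬A.
      branch 1.1 (add (¬B ∧ ¬B), A):
        (¬B ∧ ¬B): α-rule — add ¬B, ¬B.
        ○ open, literals {A=true, B=false, C=true}.
      branch 1.2 (add ¬(¬B ∧ ¬B), ¬A):
        ¬(¬B ∧ ¬B): β-rule — branch into ¬¬B  //  ¬¬B.
          branch 1.2.1 (add ¬¬B):
            ○ open, literals {A=false, B=true, C=true}.
          branch 1.2.2 (add ¬¬B):
            ○ open, literals {A=false, B=true, C=true}.
  branch 2 (add A):
    ○ open, literals {A=true, C=true}.
0 branches closed, 4 open.
An open branch gives a countermodel: A=true, B=false, C=true (unmentioned atoms arbitrary); the premises hold there but the conclusion fails.

No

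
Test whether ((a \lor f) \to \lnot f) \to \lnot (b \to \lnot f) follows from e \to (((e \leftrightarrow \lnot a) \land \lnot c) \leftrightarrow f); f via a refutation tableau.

Initial set: {(e \to (((e \leftrightarrow \lnot a) \land \lnot c) \leftrightarrow f)); f; \lnot (((a \lor f) \to \lnot f) \to \lnot (b \to \lnot f))}.
\lnot (((a \lor f) \to \lnot f) \to \lnot (b \to \lnot f)): α-rule — add ((a \lor f) \to \lnot f), \lnot \lnot (b \to \lnot f).
(e \to (((e \leftrightarrow \lnot a) \land \lnot c) \leftrightarrow f)): β-rule — branch into \lnot e  //  (((e \leftrightarrow \lnot a) \land \lnot c) \leftrightarrow f).
  branch 1 (add \lnot e):
    ((a \lor f) \to \lnot f): β-rule — branch into \lnot (a \lor f)  //  \lnot f.
      branch 1.1 (add \lnot (a \lor f)):
        \lnot (a \lor f): α-rule — add \lnot a, \lnot f.
        × closes — contains both f and \lnot f.
      branch 1.2 (add \lnot f):
        × closes — contains both f and \lnot f.
  branch 2 (add (((e \leftrightarrow \lnot a) \land \lnot c) \leftrightarrow f)):
    ((a \lor f) \to \lnot f): β-rule — branch into \lnot (a \lor f)  //  \lnot f.
      branch 2.1 (add \lnot (a \lor f)):
        \lnot (a \lor f): α-rule — add \lnot a, \lnot f.
        × closes — contains both f and \lnot f.
      branch 2.2 (add \lnot f):
        × closes — contains both f and \lnot f.
All 4 branches close.
Every branch closed, so the premises entail the conclusion.

Yes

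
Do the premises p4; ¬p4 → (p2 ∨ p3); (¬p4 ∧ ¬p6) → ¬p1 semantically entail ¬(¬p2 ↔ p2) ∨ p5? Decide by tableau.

Initial set: {p4; (¬p4 → (p2 ∨ p3)); ((¬p4 ∧ ¬p6) → ¬p1); ¬(¬(¬p2 ↔ p2) ∨ p5)}.
¬(¬(¬p2 ↔ p2) ∨ p5): α-rule — add ¬¬(¬p2 ↔ p2), ¬p5.
(¬p4 → (p2 ∨ p3)): β-rule — branch into ¬¬p4  //  (p2 ∨ p3).
  branch 1 (add ¬¬p4):
    ((¬p4 ∧ ¬p6) → ¬p1): β-rule — branch into ¬(¬p4 ∧ ¬p6)  //  ¬p1.
      branch 1.1 (add ¬(¬p4 ∧ ¬p6)):
        ¬¬(¬p2 ↔ p2): β-rule — branch into ¬p2, p2  //  ¬¬p2, ¬p2.
          branch 1.1.1 (add ¬p2, p2):
            × closes — contains both p2 and ¬p2.
          branch 1.1.2 (add ¬¬p2, ¬p2):
            × closes — contains both p2 and ¬p2.
      branch 1.2 (add ¬p1):
        ¬¬(¬p2 ↔ p2): β-rule — branch into ¬p2, p2  //  ¬¬p2, ¬p2.
          branch 1.2.1 (add ¬p2, p2):
            × closes — contains both p2 and ¬p2.
          branch 1.2.2 (add ¬¬p2, ¬p2):
            × closes — contains both p2 and ¬p2.
  branch 2 (add (p2 ∨ p3)):
    ((¬p4 ∧ ¬p6) → ¬p1): β-rule — branch into ¬(¬p4 ∧ ¬p6)  //  ¬p1.
      branch 2.1 (add ¬(¬p4 ∧ ¬p6)):
        ¬¬(¬p2 ↔ p2): β-rule — branch into ¬p2, p2  //  ¬¬p2, ¬p2.
          branch 2.1.1 (add ¬p2, p2):
            × closes — contains both p2 and ¬p2.
          branch 2.1.2 (add ¬¬p2, ¬p2):
            × closes — contains both p2 and ¬p2.
      branch 2.2 (add ¬p1):
        ¬¬(¬p2 ↔ p2): β-rule — branch into ¬p2, p2  //  ¬¬p2, ¬p2.
          branch 2.2.1 (add ¬p2, p2):
            × closes — contains both p2 and ¬p2.
          branch 2.2.2 (add ¬¬p2, ¬p2):
            × closes — contains both p2 and ¬p2.
All 8 branches close.
Every branch closed, so the premises entail the conclusion.

Yes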